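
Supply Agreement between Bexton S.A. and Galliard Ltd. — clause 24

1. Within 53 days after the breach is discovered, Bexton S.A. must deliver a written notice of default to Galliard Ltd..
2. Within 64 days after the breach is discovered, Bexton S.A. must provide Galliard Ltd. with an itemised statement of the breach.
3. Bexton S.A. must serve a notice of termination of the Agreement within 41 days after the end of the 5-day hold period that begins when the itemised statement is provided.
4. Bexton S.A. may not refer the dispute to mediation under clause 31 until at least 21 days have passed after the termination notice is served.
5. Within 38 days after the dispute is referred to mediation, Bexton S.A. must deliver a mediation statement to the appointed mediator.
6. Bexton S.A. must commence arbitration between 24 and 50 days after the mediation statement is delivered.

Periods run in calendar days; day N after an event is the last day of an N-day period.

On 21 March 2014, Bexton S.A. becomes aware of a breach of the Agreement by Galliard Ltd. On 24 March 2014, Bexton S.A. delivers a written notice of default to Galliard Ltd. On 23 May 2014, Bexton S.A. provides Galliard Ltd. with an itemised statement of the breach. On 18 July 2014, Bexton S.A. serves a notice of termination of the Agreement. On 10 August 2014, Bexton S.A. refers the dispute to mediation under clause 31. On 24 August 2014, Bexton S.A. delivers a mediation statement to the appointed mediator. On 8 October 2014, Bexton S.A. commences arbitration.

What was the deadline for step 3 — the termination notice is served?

The itemised statement is provided on 23 May 2014; the 5-day hold period therefore ends 28 May 2014, and step 3 runs from that date. 41 days after 28 May 2014 is 8 July 2014.

8 July 2014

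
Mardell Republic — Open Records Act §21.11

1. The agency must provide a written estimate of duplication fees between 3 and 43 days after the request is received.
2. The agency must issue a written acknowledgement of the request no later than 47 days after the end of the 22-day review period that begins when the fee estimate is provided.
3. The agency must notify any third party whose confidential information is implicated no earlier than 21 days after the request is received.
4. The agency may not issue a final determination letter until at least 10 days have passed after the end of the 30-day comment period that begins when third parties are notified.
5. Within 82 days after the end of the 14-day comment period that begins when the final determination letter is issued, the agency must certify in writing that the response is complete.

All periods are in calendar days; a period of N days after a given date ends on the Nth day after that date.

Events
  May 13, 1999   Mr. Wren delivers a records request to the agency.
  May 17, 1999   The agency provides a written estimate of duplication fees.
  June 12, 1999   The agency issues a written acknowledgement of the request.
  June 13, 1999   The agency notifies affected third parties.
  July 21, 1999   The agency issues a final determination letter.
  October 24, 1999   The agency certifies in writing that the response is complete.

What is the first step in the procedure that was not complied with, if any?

Step 4

(1) the permitted window runs from May 13, 1999 + 3 = May 16, 1999 to May 13, 1999 + 43 = June 25, 1999; done May 17, 1999 — within the window.
(2) due by June 8, 1999 + 47 days = July 25, 1999; June 12, 1999 is within that limit.
(3) permitted from May 13, 1999 + 21 days = June 3, 1999 onward; done June 13, 1999, after the minimum wait.
(4) permitted from July 13, 1999 + 10 days = July 23, 1999 onward; July 21, 1999 is 2 days before the earliest permitted date.
Later steps need not be reached.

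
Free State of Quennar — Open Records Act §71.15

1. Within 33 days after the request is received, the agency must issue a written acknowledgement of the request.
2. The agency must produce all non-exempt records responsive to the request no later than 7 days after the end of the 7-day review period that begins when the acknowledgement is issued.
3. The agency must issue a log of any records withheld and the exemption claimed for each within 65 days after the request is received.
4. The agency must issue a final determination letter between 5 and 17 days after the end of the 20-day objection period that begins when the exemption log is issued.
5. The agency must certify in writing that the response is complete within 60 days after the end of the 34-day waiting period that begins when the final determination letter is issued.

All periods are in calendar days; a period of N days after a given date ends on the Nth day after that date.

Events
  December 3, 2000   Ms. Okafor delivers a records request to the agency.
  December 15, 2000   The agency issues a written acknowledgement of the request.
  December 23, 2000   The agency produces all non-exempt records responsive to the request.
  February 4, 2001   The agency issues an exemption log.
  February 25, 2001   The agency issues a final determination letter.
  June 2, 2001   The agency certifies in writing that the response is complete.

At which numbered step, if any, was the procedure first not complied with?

Step 4

Step 1: 33 days after December 3, 2000 (when the request is received) is January 5, 2001; done December 15, 2000 — timely.
Step 2: 7 days after December 22, 2000 (end of the 7-day review period, which began when the acknowledgement is issued on December 15, 2000) is December 29, 2000; completed December 23, 2000, before the deadline.
Step 3: 65 days after December 3, 2000 (when the request is received) is February 6, 2001; completed February 4, 2001, before the deadline.
Step 4: the window is 5–17 days after February 24, 2001 (end of the 20-day objection period, which began when the exemption log is issued on February 4, 2001), so March 1, 2001 through March 13, 2001; done February 25, 2001 — 4 days before the window opened.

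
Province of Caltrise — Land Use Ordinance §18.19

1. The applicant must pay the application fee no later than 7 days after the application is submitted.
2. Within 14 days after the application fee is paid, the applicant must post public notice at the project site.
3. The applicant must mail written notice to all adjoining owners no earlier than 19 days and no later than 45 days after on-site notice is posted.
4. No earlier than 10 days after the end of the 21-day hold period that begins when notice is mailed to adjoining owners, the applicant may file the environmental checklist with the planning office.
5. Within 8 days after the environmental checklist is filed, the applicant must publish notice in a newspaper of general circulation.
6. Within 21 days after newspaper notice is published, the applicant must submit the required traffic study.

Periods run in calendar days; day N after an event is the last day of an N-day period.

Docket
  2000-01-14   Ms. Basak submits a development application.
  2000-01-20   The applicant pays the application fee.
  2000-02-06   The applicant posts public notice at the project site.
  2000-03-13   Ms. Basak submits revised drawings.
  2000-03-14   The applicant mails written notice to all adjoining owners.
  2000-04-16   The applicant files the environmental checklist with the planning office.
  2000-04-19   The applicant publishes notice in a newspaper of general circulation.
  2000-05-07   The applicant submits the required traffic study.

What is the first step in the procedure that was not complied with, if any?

Step 1: 7 days after 2000-01-14 (when the application is submitted) is 2000-01-21; done 2000-01-20 — timely.
Step 2: 14 days after 2000-01-20 (when the application fee is paid) is 2000-02-03; not done until 2000-02-06, 3 days after the deadline.

Step 2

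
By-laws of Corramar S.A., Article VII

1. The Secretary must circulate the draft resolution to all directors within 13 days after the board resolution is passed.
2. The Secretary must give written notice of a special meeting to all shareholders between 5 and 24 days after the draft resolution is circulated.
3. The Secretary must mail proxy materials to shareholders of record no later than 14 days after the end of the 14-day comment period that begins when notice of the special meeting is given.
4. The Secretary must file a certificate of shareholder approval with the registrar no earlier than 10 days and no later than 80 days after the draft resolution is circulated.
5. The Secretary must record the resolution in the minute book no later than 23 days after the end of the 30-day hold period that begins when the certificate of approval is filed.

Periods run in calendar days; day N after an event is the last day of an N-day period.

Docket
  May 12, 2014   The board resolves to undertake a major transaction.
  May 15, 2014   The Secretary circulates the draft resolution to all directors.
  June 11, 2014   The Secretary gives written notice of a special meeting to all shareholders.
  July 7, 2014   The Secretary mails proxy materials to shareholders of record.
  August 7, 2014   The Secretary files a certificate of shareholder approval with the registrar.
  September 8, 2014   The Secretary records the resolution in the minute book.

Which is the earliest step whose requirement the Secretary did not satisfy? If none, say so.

Step 2

(1) due by May 12, 2014 + 13 days = May 25, 2014; May 15, 2014 is within that limit.
(2) the permitted window runs from May 15, 2014 + 5 = May 20, 2014 to May 15, 2014 + 24 = June 8, 2014; done June 11, 2014 — 3 days after the window closed.
The analysis stops there.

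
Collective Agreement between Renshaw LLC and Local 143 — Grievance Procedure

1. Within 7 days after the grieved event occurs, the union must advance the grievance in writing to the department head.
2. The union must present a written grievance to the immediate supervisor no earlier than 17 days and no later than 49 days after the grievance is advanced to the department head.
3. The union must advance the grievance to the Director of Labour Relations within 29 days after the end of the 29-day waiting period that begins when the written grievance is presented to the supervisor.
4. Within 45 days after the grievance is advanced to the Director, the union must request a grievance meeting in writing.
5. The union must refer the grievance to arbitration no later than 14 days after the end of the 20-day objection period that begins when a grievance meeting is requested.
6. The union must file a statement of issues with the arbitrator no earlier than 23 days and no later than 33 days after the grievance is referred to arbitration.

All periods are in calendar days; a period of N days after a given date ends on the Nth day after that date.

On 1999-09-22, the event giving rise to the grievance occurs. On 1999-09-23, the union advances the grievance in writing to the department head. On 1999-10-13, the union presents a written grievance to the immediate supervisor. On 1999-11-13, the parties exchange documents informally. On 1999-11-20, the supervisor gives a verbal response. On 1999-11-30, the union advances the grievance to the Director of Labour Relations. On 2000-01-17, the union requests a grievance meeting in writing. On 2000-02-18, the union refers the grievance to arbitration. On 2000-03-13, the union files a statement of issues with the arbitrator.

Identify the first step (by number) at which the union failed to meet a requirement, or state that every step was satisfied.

(1) due by 1999-09-22 + 7 days = 1999-09-29; done 1999-09-23 — timely.
(2) the permitted window runs from 1999-09-23 + 17 = 1999-10-10 to 1999-09-23 + 49 = 1999-11-11; done 1999-10-13, which is between those dates.
(3) due by 1999-11-11 + 29 days = 1999-12-10; 1999-11-30 is within that limit.
(4) due by 1999-11-30 + 45 days = 2000-01-14; done 2000-01-17 — 3 days late.
That is the first point of non-compliance.

Step 4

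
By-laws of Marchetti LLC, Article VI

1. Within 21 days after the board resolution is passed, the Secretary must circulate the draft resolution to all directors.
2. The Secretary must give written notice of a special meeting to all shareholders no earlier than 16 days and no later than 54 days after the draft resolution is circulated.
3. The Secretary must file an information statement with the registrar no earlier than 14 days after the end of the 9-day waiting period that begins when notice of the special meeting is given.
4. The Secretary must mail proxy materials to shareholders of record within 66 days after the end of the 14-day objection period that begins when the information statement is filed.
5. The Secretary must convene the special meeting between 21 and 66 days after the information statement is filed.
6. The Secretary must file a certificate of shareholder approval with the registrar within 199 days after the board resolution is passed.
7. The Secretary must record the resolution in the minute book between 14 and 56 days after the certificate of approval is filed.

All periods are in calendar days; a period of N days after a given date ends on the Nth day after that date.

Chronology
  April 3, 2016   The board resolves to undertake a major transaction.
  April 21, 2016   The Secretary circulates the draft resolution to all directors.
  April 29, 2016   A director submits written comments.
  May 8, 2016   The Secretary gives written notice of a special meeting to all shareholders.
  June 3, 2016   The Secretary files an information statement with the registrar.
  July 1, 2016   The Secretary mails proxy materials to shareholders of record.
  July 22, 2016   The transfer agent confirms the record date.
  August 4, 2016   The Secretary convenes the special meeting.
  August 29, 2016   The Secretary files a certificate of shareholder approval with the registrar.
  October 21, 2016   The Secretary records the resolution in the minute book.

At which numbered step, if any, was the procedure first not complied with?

None — every step was satisfied

Step 1: 21 days after April 3, 2016 (when the board resolution is passed) is April 24, 2016; April 21, 2016 is within that limit.
Step 2: the window is 16–54 days after April 21, 2016 (when the draft resolution is circulated), so May 7, 2016 through June 14, 2016; done May 8, 2016, which is between those dates.
Step 3: the earliest permitted date is 14 days after May 17, 2016 (end of the 9-day waiting period, which began when notice of the special meeting is given on May 8, 2016), i.e. May 31, 2016; done June 3, 2016 — permitted.
Step 4: 66 days after June 17, 2016 (end of the 14-day objection period, which began when the information statement is filed on June 3, 2016) is August 22, 2016; done July 1, 2016 — timely.
Step 5: the window is 21–66 days after June 3, 2016 (when the information statement is filed), so June 24, 2016 through August 8, 2016; August 4, 2016 falls inside that range.
Step 6: 199 days after April 3, 2016 (when the board resolution is passed) is October 19, 2016; August 29, 2016 is within that limit.
Step 7: the window is 14–56 days after August 29, 2016 (when the certificate of approval is filed), so September 12, 2016 through October 24, 2016; done October 21, 2016 — within the window.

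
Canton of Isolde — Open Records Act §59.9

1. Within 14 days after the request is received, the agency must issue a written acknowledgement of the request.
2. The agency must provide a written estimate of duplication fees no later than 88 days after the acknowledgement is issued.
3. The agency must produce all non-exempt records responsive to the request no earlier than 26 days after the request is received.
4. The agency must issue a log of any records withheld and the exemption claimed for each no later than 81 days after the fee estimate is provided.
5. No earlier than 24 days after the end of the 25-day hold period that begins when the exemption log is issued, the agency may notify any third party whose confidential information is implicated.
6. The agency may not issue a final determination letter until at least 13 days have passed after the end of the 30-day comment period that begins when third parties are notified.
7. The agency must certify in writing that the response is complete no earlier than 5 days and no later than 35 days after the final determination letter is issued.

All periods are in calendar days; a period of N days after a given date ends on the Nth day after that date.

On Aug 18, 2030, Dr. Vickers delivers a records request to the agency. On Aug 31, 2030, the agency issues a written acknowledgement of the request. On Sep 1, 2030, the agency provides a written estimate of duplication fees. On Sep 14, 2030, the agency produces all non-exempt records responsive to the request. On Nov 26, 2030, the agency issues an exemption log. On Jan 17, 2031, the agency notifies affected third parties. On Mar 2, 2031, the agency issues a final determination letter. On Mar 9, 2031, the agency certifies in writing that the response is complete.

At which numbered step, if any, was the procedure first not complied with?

Step 4

(1) due by Aug 18, 2030 + 14 days = Sep 1, 2030; completed Aug 31, 2030, before the deadline.
(2) due by Aug 31, 2030 + 88 days = Nov 27, 2030; Sep 1, 2030 is within that limit.
(3) permitted from Aug 18, 2030 + 26 days = Sep 13, 2030 onward; Sep 14, 2030 is on or after that date.
(4) due by Sep 1, 2030 + 81 days = Nov 21, 2030; Nov 26, 2030 misses that deadline by 5 days.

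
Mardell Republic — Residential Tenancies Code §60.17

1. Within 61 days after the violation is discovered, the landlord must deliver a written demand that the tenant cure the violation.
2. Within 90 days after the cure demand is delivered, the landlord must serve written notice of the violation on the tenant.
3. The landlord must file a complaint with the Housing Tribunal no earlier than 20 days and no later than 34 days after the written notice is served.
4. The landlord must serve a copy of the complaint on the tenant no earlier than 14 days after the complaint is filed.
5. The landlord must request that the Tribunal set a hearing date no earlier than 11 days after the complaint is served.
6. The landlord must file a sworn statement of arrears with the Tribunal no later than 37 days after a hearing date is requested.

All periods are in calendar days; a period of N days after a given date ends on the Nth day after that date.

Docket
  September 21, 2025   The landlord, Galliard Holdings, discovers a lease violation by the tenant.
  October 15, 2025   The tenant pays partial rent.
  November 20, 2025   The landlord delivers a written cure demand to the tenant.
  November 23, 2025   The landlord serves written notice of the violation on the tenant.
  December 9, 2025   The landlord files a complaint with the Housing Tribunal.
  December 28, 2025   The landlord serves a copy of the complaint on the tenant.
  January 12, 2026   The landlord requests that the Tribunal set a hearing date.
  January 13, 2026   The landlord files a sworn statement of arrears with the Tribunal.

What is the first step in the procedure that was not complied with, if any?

Step 3

Step 1 — counting 61 days from September 21, 2025 (when the violation is discovered) gives a deadline of November 21, 2025; November 20, 2025 is within that limit.
Step 2 — counting 90 days from November 20, 2025 (when the cure demand is delivered) gives a deadline of February 18, 2026; completed November 23, 2025, before the deadline.
Step 3 — 20 and 34 days from November 23, 2025 (when the written notice is served) are December 13, 2025 and December 27, 2025 respectively; December 9, 2025 is 4 days too early.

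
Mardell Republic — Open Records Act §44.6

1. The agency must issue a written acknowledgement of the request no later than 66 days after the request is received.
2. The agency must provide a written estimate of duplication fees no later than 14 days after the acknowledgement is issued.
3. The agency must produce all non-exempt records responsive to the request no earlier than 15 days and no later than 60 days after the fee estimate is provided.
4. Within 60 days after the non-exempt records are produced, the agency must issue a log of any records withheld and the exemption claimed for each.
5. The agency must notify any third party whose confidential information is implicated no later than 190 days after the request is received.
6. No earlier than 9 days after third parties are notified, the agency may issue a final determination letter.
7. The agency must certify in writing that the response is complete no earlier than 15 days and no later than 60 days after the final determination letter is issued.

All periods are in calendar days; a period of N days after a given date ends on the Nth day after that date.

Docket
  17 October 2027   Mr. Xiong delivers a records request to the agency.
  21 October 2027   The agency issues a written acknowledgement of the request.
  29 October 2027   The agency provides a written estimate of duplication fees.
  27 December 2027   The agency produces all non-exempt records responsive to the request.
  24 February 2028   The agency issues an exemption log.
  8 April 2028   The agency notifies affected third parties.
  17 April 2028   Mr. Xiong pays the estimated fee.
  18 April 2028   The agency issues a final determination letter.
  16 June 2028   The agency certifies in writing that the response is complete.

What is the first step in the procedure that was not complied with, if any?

None — every step was satisfied

Step 1: 66 days after 17 October 2027 (when the request is received) is 22 December 2027; done 21 October 2027 — timely.
Step 2: 14 days after 21 October 2027 (when the acknowledgement is issued) is 4 November 2027; completed 29 October 2027, before the deadline.
Step 3: the window is 15–60 days after 29 October 2027 (when the fee estimate is provided), so 13 November 2027 through 28 December 2027; 27 December 2027 falls inside that range.
Step 4: 60 days after 27 December 2027 (when the non-exempt records are produced) is 25 February 2028; done 24 February 2028 — timely.
Step 5: 190 days after 17 October 2027 (when the request is received) is 24 April 2028; done 8 April 2028 — timely.
Step 6: the earliest permitted date is 9 days after 8 April 2028 (when third parties are notified), i.e. 17 April 2028; 18 April 2028 is on or after that date.
Step 7: the window is 15–60 days after 18 April 2028 (when the final determination letter is issued), so 3 May 2028 through 17 June 2028; done 16 June 2028 — within the window.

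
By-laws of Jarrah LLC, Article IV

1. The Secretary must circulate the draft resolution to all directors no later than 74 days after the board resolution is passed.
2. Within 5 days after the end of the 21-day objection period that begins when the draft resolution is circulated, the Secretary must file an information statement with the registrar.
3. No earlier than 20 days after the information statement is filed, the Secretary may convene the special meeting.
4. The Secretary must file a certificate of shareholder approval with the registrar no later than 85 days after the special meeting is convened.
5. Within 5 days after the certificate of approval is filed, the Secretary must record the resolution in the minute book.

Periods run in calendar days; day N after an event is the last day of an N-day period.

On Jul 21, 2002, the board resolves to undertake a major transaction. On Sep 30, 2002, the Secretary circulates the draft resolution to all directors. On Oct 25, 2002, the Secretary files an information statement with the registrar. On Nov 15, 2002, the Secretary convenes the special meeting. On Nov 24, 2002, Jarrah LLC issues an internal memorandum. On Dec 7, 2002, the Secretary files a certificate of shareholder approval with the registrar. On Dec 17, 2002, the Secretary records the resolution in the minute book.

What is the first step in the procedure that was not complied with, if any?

Step 5

(1) due by Jul 21, 2002 + 74 days = Oct 3, 2002; done Sep 30, 2002 — timely.
(2) due by Oct 21, 2002 + 5 days = Oct 26, 2002; done Oct 25, 2002 — timely.
(3) permitted from Oct 25, 2002 + 20 days = Nov 14, 2002 onward; Nov 15, 2002 is on or after that date.
(4) due by Nov 15, 2002 + 85 days = Feb 8, 2003; done Dec 7, 2002 — timely.
(5) due by Dec 7, 2002 + 5 days = Dec 12, 2002; Dec 17, 2002 misses that deadline by 5 days.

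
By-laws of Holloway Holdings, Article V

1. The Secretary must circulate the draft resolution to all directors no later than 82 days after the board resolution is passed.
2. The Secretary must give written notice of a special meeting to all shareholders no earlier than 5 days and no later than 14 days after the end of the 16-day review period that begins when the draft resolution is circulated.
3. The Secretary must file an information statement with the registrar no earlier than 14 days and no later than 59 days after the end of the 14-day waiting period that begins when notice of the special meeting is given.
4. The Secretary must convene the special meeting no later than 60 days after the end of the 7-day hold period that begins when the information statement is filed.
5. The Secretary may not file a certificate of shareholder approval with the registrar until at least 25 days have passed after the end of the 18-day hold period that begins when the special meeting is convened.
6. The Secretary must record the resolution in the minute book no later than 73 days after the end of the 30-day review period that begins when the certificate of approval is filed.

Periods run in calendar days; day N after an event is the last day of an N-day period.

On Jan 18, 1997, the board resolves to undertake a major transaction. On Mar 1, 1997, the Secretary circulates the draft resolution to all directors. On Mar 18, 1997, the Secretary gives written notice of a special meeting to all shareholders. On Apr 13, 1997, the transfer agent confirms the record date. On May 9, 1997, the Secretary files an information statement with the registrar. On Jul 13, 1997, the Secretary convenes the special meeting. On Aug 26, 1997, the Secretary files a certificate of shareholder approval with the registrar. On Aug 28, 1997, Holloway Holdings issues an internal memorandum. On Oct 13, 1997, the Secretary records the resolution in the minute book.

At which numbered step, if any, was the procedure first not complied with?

Step 2

Step 1 — counting 82 days from Jan 18, 1997 (when the board resolution is passed) gives a deadline of Apr 10, 1997; done Mar 1, 1997 — timely.
Step 2 — 5 and 14 days from Mar 17, 1997 (end of the 16-day review period, which began when the draft resolution is circulated on Mar 1, 1997) are Mar 22, 1997 and Mar 31, 1997 respectively; Mar 18, 1997 is 4 days too early.
Later steps need not be reached.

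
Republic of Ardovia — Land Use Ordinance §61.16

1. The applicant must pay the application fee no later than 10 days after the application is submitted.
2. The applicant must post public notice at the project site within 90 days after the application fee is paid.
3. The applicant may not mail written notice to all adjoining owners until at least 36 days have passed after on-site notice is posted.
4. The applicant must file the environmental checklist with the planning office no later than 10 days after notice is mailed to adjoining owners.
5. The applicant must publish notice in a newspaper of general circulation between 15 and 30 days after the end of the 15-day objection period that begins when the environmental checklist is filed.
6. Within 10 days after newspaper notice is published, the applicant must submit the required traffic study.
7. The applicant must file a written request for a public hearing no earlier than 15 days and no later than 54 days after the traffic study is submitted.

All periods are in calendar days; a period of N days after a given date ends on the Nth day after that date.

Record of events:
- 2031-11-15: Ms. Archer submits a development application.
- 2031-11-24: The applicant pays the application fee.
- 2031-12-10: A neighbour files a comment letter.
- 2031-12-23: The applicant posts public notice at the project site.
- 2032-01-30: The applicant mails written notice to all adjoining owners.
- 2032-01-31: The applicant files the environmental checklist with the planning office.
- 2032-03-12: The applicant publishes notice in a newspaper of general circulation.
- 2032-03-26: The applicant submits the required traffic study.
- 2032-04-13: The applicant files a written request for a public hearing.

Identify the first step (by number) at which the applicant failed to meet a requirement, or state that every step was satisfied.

(1) due by 2031-11-15 + 10 days = 2031-11-25; done 2031-11-24 — timely.
(2) due by 2031-11-24 + 90 days = 2032-02-22; completed 2031-12-23, before the deadline.
(3) permitted from 2031-12-23 + 36 days = 2032-01-28 onward; done 2032-01-30, after the minimum wait.
(4) due by 2032-01-30 + 10 days = 2032-02-09; completed 2032-01-31, before the deadline.
(5) the permitted window runs from 2032-02-15 + 15 = 2032-03-01 to 2032-02-15 + 30 = 2032-03-16; done 2032-03-12 — within the window.
(6) due by 2032-03-12 + 10 days = 2032-03-22; done 2032-03-26 — 4 days late.

Step 6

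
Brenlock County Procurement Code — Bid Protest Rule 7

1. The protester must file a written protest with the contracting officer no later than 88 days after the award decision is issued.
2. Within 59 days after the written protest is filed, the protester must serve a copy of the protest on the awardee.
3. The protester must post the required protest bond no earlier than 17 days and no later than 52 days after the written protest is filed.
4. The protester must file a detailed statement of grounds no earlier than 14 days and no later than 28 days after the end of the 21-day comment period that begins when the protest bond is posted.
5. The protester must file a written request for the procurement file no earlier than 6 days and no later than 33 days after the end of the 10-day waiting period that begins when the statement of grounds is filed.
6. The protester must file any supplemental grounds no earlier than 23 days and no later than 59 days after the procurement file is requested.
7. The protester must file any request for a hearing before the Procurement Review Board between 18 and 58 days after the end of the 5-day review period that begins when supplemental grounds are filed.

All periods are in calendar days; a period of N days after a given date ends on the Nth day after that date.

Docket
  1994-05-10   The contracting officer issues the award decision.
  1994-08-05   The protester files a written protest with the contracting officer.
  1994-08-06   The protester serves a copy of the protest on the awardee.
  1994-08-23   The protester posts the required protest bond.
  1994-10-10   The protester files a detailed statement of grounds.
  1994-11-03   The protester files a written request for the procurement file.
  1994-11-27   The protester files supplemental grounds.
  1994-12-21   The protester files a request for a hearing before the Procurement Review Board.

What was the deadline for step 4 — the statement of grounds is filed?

1994-10-11

The protest bond is posted on 1994-08-23; the 21-day comment period therefore ends 1994-09-13, and step 4 runs from that date. The window is 14–28 days after 1994-09-13; it closes on 1994-10-11.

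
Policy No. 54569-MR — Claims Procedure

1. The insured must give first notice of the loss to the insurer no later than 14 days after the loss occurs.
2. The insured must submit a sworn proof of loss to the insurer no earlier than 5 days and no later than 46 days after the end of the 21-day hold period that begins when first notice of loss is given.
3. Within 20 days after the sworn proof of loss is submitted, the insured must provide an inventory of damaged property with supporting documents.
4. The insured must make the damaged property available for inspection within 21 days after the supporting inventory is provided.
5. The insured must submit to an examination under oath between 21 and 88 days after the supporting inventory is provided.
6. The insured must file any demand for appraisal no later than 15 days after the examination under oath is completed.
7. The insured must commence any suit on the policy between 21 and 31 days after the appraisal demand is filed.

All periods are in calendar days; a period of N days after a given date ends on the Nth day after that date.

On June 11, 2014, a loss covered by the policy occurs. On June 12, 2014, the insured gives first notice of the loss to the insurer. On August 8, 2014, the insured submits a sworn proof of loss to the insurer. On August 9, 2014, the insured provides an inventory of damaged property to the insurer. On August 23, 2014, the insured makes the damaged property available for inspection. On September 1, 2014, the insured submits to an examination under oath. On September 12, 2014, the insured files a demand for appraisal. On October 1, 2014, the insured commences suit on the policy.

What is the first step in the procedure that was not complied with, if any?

Step 1: 14 days after June 11, 2014 (when the loss occurs) is June 25, 2014; done June 12, 2014 — timely.
Step 2: the window is 5–46 days after July 3, 2014 (end of the 21-day hold period, which began when first notice of loss is given on June 12, 2014), so July 8, 2014 through August 18, 2014; done August 8, 2014 — within the window.
Step 3: 20 days after August 8, 2014 (when the sworn proof of loss is submitted) is August 28, 2014; completed August 9, 2014, before the deadline.
Step 4: 21 days after August 9, 2014 (when the supporting inventory is provided) is August 30, 2014; completed August 23, 2014, before the deadline.
Step 5: the window is 21–88 days after August 9, 2014 (when the supporting inventory is provided), so August 30, 2014 through November 5, 2014; done September 1, 2014 — within the window.
Step 6: 15 days after September 1, 2014 (when the examination under oath is completed) is September 16, 2014; done September 12, 2014 — timely.
Step 7: the window is 21–31 days after September 12, 2014 (when the appraisal demand is filed), so October 3, 2014 through October 13, 2014; October 1, 2014 is 2 days too early.

Step 7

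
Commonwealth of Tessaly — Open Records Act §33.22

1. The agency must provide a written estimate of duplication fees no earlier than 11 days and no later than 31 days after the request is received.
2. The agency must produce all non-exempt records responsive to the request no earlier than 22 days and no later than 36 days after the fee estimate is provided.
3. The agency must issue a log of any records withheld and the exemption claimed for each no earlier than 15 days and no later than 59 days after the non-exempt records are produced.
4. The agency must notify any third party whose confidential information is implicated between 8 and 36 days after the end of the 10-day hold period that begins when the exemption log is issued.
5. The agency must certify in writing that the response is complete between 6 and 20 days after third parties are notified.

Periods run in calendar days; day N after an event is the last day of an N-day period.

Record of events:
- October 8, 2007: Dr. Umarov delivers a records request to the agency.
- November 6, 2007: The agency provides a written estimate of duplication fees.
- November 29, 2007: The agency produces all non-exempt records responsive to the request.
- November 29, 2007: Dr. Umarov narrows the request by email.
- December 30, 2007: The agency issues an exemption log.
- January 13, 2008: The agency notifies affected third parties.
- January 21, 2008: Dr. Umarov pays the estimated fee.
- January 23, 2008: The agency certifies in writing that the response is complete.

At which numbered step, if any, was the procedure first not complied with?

Step 4

(1) the permitted window runs from October 8, 2007 + 11 = October 19, 2007 to October 8, 2007 + 31 = November 8, 2007; done November 6, 2007, which is between those dates.
(2) the permitted window runs from November 6, 2007 + 22 = November 28, 2007 to November 6, 2007 + 36 = December 12, 2007; November 29, 2007 falls inside that range.
(3) the permitted window runs from November 29, 2007 + 15 = December 14, 2007 to November 29, 2007 + 59 = January 27, 2008; done December 30, 2007 — within the window.
(4) the permitted window runs from January 9, 2008 + 8 = January 17, 2008 to January 9, 2008 + 36 = February 14, 2008; done January 13, 2008 — 4 days before the window opened.
The procedure was therefore not followed at step 4.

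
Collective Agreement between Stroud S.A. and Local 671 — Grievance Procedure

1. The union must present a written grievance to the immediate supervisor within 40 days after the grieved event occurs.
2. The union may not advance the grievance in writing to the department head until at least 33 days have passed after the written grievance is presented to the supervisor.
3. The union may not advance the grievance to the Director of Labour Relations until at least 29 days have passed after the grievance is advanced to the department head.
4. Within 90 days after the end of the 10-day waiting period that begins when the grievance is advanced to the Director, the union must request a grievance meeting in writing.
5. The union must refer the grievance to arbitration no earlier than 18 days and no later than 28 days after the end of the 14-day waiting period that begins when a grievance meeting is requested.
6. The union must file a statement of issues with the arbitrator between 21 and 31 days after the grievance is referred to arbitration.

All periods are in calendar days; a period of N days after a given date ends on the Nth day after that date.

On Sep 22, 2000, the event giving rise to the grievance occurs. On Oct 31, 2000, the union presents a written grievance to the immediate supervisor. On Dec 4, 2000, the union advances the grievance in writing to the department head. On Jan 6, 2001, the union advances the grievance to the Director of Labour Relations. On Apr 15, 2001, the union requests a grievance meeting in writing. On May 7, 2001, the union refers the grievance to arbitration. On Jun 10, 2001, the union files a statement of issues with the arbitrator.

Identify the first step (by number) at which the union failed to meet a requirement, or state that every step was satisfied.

(1) due by Sep 22, 2000 + 40 days = Nov 1, 2000; completed Oct 31, 2000, before the deadline.
(2) permitted from Oct 31, 2000 + 33 days = Dec 3, 2000 onward; done Dec 4, 2000, after the minimum wait.
(3) permitted from Dec 4, 2000 + 29 days = Jan 2, 2001 onward; Jan 6, 2001 is on or after that date.
(4) due by Jan 16, 2001 + 90 days = Apr 16, 2001; completed Apr 15, 2001, before the deadline.
(5) the permitted window runs from Apr 29, 2001 + 18 = May 17, 2001 to Apr 29, 2001 + 28 = May 27, 2001; May 7, 2001 is 10 days too early.

Step 5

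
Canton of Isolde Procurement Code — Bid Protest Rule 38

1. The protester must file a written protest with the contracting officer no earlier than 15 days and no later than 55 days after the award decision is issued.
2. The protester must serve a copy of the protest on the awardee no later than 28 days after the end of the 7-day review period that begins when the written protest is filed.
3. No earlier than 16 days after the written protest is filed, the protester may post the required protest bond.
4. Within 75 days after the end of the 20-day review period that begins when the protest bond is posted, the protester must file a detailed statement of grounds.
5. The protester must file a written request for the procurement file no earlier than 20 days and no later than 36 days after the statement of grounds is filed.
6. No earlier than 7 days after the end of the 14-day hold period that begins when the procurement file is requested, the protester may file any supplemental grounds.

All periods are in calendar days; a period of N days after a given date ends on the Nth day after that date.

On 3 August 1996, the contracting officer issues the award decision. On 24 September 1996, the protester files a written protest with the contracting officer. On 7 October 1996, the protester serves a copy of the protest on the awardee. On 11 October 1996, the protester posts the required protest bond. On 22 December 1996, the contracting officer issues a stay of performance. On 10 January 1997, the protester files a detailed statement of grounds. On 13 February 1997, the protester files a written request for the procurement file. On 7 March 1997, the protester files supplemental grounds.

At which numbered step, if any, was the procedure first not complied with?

Step 1: the window is 15–55 days after 3 August 1996 (when the award decision is issued), so 18 August 1996 through 27 September 1996; done 24 September 1996 — within the window.
Step 2: 28 days after 1 October 1996 (end of the 7-day review period, which began when the written protest is filed on 24 September 1996) is 29 October 1996; 7 October 1996 is within that limit.
Step 3: the earliest permitted date is 16 days after 24 September 1996 (when the written protest is filed), i.e. 10 October 1996; 11 October 1996 is on or after that date.
Step 4: 75 days after 31 October 1996 (end of the 20-day review period, which began when the protest bond is posted on 11 October 1996) is 14 January 1997; 10 January 1997 is within that limit.
Step 5: the window is 20–36 days after 10 January 1997 (when the statement of grounds is filed), so 30 January 1997 through 15 February 1997; done 13 February 1997 — within the window.
Step 6: the earliest permitted date is 7 days after 27 February 1997 (end of the 14-day hold period, which began when the procurement file is requested on 13 February 1997), i.e. 6 March 1997; 7 March 1997 is on or after that date.

None — every step was satisfied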